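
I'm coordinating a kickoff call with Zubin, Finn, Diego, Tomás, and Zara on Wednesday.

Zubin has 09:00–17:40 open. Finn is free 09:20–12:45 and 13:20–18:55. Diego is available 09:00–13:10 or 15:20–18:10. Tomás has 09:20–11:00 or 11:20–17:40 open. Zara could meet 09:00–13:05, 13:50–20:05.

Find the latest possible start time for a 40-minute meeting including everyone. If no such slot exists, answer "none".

17:00

Zubin ∩ Finn: 09:20-12:45, 13:20-17:40.
Zubin ∩ Finn ∩ Diego: 09:20-12:45, 15:20-17:40.
Zubin ∩ Finn ∩ Diego ∩ Tomás: 09:20-11:00, 11:20-12:45, 15:20-17:40.
Zubin ∩ Finn ∩ Diego ∩ Tomás ∩ Zara: 09:20-11:00, 11:20-12:45, 15:20-17:40.
The last common window of at least 40 minutes is 15:20-17:40; a 40-minute meeting can start as late as 17:00 and still end by 17:40.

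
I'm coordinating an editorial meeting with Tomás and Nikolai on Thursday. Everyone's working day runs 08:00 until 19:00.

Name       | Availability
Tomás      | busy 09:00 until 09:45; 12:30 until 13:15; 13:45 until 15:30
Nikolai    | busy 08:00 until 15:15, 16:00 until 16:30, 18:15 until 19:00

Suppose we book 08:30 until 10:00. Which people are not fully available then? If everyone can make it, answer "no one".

Tomás free: 08:00-09:00, 09:45-12:30, 13:15-13:45, 15:30-19:00 (invert busy blocks within the working day).
Nikolai free: 15:15-16:00, 16:30-18:15 (invert busy blocks within the working day).
Tomás: not fully free for 08:30-10:00. Nikolai: not fully free for 08:30-10:00.

Nikolai, Tomás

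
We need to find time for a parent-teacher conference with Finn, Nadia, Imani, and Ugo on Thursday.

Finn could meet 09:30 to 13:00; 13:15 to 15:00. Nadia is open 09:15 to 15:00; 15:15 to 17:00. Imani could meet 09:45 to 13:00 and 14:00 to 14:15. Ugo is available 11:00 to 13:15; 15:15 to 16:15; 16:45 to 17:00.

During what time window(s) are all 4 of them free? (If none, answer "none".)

11:00-13:00

Finn ∩ Nadia: 09:30-13:00, 13:15-15:00.
Finn ∩ Nadia ∩ Imani: 09:45-13:00, 14:00-14:15.
Finn ∩ Nadia ∩ Imani ∩ Ugo: 11:00-13:00.
So the common availability across everyone is 11:00-13:00.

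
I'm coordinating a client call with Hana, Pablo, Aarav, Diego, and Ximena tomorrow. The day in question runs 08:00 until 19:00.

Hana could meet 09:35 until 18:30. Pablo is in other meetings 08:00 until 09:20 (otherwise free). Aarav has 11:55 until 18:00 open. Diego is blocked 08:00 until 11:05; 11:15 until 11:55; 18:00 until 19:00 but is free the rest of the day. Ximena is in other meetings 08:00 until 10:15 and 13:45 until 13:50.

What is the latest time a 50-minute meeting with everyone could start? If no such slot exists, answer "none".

17:10

Hana free: 09:35-18:30.
Pablo free: 09:20-19:00 (invert busy blocks within the working day).
Aarav free: 11:55-18:00.
Diego free: 11:05-11:15, 11:55-18:00 (invert busy blocks within the working day).
Ximena free: 10:15-13:45, 13:50-19:00 (invert busy blocks within the working day).
Hana ∩ Pablo: 09:35-18:30.
Hana ∩ Pablo ∩ Aarav: 11:55-18:00.
Hana ∩ Pablo ∩ Aarav ∩ Diego: 11:55-18:00.
Hana ∩ Pablo ∩ Aarav ∩ Diego ∩ Ximena: 11:55-13:45, 13:50-18:00.
The last common window of at least 50 minutes is 13:50-18:00; a 50-minute meeting can start as late as 17:10 and still end by 18:00.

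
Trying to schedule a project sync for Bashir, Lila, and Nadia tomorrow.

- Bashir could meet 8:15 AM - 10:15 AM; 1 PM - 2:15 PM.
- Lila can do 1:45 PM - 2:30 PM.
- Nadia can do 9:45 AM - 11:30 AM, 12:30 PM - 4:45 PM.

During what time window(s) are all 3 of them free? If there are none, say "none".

13:45-14:15

Bashir ∩ Lila: 13:45-14:15.
Bashir ∩ Lila ∩ Nadia: 13:45-14:15.
So the common availability across everyone is 13:45-14:15.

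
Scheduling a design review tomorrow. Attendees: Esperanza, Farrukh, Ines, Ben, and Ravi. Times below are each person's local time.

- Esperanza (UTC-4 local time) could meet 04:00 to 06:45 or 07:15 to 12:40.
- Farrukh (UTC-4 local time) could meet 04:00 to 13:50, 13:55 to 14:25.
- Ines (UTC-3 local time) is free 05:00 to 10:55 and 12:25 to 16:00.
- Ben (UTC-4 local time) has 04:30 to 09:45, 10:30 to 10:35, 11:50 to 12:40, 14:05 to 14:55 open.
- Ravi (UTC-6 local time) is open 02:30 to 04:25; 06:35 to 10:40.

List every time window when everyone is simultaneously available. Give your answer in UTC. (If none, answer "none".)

Esperanza in UTC: 08:00-10:45, 11:15-16:40 (add 4h to convert from UTC-4).
Farrukh in UTC: 08:00-17:50, 17:55-18:25 (add 4h to convert from UTC-4).
Ines in UTC: 08:00-13:55, 15:25-19:00 (add 3h to convert from UTC-3).
Ben in UTC: 08:30-13:45, 14:30-14:35, 15:50-16:40, 18:05-18:55 (add 4h to convert from UTC-4).
Ravi in UTC: 08:30-10:25, 12:35-16:40 (add 6h to convert from UTC-6).
Esperanza ∩ Farrukh: 08:00-10:45, 11:15-16:40.
Esperanza ∩ Farrukh ∩ Ines: 08:00-10:45, 11:15-13:55, 15:25-16:40.
Esperanza ∩ Farrukh ∩ Ines ∩ Ben: 08:30-10:45, 11:15-13:45, 15:50-16:40.
Esperanza ∩ Farrukh ∩ Ines ∩ Ben ∩ Ravi: 08:30-10:25, 12:35-13:45, 15:50-16:40.
Those are the intersection windows.

08:30-10:25, 12:35-13:45, 15:50-16:40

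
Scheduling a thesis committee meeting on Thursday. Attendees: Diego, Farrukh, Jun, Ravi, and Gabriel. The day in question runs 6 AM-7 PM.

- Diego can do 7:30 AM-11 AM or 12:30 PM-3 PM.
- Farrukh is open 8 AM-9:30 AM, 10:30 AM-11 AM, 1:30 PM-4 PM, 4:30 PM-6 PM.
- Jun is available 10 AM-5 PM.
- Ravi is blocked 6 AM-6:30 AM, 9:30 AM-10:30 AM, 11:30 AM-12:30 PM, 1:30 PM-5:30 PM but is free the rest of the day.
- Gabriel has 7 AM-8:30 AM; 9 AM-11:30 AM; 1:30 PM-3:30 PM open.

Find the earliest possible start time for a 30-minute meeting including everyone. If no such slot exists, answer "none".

Diego free: 07:30-11:00, 12:30-15:00.
Farrukh free: 08:00-09:30, 10:30-11:00, 13:30-16:00, 16:30-18:00.
Jun free: 10:00-17:00.
Ravi free: 06:30-09:30, 10:30-11:30, 12:30-13:30, 17:30-19:00 (invert busy blocks within the working day).
Gabriel free: 07:00-08:30, 09:00-11:30, 13:30-15:30.
Diego ∩ Farrukh: 08:00-09:30, 10:30-11:00, 13:30-15:00.
Diego ∩ Farrukh ∩ Jun: 10:30-11:00, 13:30-15:00.
Diego ∩ Farrukh ∩ Jun ∩ Ravi: 10:30-11:00.
Diego ∩ Farrukh ∩ Jun ∩ Ravi ∩ Gabriel: 10:30-11:00.
The first common window of at least 30 minutes is 10:30-11:00, so the earliest start is 10:30.

10:30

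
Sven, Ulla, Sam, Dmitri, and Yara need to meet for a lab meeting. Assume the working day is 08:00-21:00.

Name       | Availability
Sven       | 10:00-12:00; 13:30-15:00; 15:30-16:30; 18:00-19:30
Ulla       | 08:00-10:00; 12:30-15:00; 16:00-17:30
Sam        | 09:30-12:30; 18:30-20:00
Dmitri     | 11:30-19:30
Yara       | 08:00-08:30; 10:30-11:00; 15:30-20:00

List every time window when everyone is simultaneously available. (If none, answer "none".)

none

Sven ∩ Ulla: 13:30-15:00, 16:00-16:30.
Sven ∩ Ulla ∩ Sam: ∅.
Sven ∩ Ulla ∩ Sam ∩ Dmitri: ∅.
Sven ∩ Ulla ∩ Sam ∩ Dmitri ∩ Yara: ∅.
There is no time when everyone is free.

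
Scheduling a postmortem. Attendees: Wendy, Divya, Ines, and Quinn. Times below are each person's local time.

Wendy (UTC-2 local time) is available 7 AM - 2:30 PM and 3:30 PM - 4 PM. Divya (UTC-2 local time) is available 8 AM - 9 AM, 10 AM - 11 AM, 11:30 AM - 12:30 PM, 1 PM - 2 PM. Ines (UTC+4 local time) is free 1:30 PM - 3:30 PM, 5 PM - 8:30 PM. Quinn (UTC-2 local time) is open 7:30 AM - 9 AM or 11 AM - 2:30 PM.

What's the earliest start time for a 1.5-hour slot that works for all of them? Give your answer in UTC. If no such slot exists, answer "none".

Wendy in UTC: 09:00-16:30, 17:30-18:00 (add 2h to convert from UTC-2).
Divya in UTC: 10:00-11:00, 12:00-13:00, 13:30-14:30, 15:00-16:00 (add 2h to convert from UTC-2).
Ines in UTC: 09:30-11:30, 13:00-16:30 (subtract 4h to convert from UTC+4).
Quinn in UTC: 09:30-11:00, 13:00-16:30 (add 2h to convert from UTC-2).
Wendy ∩ Divya: 10:00-11:00, 12:00-13:00, 13:30-14:30, 15:00-16:00.
Wendy ∩ Divya ∩ Ines: 10:00-11:00, 13:30-14:30, 15:00-16:00.
Wendy ∩ Divya ∩ Ines ∩ Quinn: 10:00-11:00, 13:30-14:30, 15:00-16:00.
So the common availability across everyone is 10:00-11:00, 13:30-14:30, 15:00-16:00.
No common window is at least 90 minutes long.

none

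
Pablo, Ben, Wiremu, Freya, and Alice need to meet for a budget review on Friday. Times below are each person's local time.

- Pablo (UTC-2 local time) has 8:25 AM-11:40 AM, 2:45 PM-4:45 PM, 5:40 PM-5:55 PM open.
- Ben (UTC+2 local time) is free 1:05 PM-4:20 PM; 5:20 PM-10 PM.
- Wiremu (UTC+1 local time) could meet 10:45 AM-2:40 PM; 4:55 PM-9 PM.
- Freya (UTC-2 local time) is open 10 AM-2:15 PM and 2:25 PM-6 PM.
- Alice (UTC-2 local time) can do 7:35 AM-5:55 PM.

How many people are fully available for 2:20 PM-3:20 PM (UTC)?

Pablo in UTC: 10:25-13:40, 16:45-18:45, 19:40-19:55 (add 2h to convert from UTC-2).
Ben in UTC: 11:05-14:20, 15:20-20:00 (subtract 2h to convert from UTC+2).
Wiremu in UTC: 09:45-13:40, 15:55-20:00 (subtract 1h to convert from UTC+1).
Freya in UTC: 12:00-16:15, 16:25-20:00 (add 2h to convert from UTC-2).
Alice in UTC: 09:35-19:55 (add 2h to convert from UTC-2).
Freya and Alice can make the full 14:20-15:20 slot — that's 2.

2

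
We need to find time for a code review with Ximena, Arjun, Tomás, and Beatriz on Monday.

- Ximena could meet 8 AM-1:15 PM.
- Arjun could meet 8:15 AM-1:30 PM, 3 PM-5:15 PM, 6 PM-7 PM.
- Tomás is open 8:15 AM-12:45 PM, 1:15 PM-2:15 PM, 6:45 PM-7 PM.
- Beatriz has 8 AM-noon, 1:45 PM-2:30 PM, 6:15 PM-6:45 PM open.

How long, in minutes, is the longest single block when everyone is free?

225

Ximena ∩ Arjun: 08:15-13:15.
Ximena ∩ Arjun ∩ Tomás: 08:15-12:45.
Ximena ∩ Arjun ∩ Tomás ∩ Beatriz: 08:15-12:00.
The longest is 08:15-12:00 at 225 minutes.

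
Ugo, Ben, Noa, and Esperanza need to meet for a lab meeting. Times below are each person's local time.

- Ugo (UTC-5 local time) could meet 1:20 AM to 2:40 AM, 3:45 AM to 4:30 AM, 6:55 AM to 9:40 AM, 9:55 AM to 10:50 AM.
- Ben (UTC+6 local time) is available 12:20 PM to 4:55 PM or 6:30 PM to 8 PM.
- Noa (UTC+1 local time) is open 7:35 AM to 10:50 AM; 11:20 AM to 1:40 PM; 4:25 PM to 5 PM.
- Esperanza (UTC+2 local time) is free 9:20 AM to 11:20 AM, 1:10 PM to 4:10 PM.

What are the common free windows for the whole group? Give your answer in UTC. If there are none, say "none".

Ugo in UTC: 06:20-07:40, 08:45-09:30, 11:55-14:40, 14:55-15:50 (add 5h to convert from UTC-5).
Ben in UTC: 06:20-10:55, 12:30-14:00 (subtract 6h to convert from UTC+6).
Noa in UTC: 06:35-09:50, 10:20-12:40, 15:25-16:00 (subtract 1h to convert from UTC+1).
Esperanza in UTC: 07:20-09:20, 11:10-14:10 (subtract 2h to convert from UTC+2).
Ugo ∩ Ben: 06:20-07:40, 08:45-09:30, 12:30-14:00.
Ugo ∩ Ben ∩ Noa: 06:35-07:40, 08:45-09:30, 12:30-12:40.
Ugo ∩ Ben ∩ Noa ∩ Esperanza: 07:20-07:40, 08:45-09:20, 12:30-12:40.

07:20-07:40, 08:45-09:20, 12:30-12:40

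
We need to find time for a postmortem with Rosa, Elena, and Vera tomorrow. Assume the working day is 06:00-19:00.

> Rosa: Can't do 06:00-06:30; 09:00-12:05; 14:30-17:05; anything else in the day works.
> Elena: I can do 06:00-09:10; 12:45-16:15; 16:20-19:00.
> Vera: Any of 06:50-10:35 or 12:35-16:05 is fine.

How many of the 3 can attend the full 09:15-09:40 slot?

Rosa free: 06:30-09:00, 12:05-14:30, 17:05-19:00 (invert busy blocks within the working day).
Elena free: 06:00-09:10, 12:45-16:15, 16:20-19:00.
Vera free: 06:50-10:35, 12:35-16:05.
Vera can make the full 09:15-09:40 slot — that's 1.

1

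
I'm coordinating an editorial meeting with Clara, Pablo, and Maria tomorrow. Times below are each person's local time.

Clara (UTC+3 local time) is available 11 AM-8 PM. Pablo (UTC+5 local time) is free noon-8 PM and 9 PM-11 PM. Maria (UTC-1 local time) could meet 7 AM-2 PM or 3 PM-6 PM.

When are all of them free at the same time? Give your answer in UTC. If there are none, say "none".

Clara in UTC: 08:00-17:00 (subtract 3h to convert from UTC+3).
Pablo in UTC: 07:00-15:00, 16:00-18:00 (subtract 5h to convert from UTC+5).
Maria in UTC: 08:00-15:00, 16:00-19:00 (add 1h to convert from UTC-1).
Clara ∩ Pablo: 08:00-15:00, 16:00-17:00.
Clara ∩ Pablo ∩ Maria: 08:00-15:00, 16:00-17:00.

08:00-15:00, 16:00-17:00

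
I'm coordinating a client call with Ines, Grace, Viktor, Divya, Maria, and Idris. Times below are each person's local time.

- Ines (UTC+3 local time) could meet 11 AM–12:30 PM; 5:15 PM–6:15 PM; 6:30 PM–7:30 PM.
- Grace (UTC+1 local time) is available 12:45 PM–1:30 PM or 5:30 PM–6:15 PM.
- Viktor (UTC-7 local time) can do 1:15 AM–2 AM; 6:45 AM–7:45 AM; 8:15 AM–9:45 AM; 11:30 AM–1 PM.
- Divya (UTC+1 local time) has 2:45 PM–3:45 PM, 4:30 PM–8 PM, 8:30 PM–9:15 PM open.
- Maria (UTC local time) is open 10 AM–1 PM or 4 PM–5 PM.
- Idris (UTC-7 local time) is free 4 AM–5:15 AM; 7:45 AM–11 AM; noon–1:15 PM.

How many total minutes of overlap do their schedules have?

0

Ines in UTC: 08:00-09:30, 14:15-15:15, 15:30-16:30 (subtract 3h to convert from UTC+3).
Grace in UTC: 11:45-12:30, 16:30-17:15 (subtract 1h to convert from UTC+1).
Viktor in UTC: 08:15-09:00, 13:45-14:45, 15:15-16:45, 18:30-20:00 (add 7h to convert from UTC-7).
Divya in UTC: 13:45-14:45, 15:30-19:00, 19:30-20:15 (subtract 1h to convert from UTC+1).
Maria in UTC: 10:00-13:00, 16:00-17:00.
Idris in UTC: 11:00-12:15, 14:45-18:00, 19:00-20:15 (add 7h to convert from UTC-7).
Ines ∩ Grace: ∅.
Ines ∩ Grace ∩ Viktor: ∅.
Ines ∩ Grace ∩ Viktor ∩ Divya: ∅.
Ines ∩ Grace ∩ Viktor ∩ Divya ∩ Maria: ∅.
Ines ∩ Grace ∩ Viktor ∩ Divya ∩ Maria ∩ Idris: ∅.
There is no time when everyone is free.
There is no common window, so the total is 0 minutes.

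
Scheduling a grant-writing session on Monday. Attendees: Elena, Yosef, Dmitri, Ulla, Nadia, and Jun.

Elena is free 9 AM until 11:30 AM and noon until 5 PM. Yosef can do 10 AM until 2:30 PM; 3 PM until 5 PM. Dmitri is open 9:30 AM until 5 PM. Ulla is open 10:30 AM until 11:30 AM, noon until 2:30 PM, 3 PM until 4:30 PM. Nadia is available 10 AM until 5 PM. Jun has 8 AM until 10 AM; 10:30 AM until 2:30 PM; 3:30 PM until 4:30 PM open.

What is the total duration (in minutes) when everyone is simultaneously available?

Elena ∩ Yosef: 10:00-11:30, 12:00-14:30, 15:00-17:00.
Elena ∩ Yosef ∩ Dmitri: 10:00-11:30, 12:00-14:30, 15:00-17:00.
Elena ∩ Yosef ∩ Dmitri ∩ Ulla: 10:30-11:30, 12:00-14:30, 15:00-16:30.
Elena ∩ Yosef ∩ Dmitri ∩ Ulla ∩ Nadia: 10:30-11:30, 12:00-14:30, 15:00-16:30.
Elena ∩ Yosef ∩ Dmitri ∩ Ulla ∩ Nadia ∩ Jun: 10:30-11:30, 12:00-14:30, 15:30-16:30.
Summing the common windows: 60 + 150 + 60 = 270 minutes.

270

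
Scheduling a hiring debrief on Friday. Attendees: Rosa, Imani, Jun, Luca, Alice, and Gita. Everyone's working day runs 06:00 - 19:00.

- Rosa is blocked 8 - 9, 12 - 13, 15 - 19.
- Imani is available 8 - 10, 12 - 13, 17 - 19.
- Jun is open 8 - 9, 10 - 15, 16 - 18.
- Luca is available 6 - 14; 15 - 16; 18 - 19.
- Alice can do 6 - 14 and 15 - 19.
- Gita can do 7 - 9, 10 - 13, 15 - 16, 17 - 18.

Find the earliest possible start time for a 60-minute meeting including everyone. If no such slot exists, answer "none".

none

Rosa free: 06:00-08:00, 09:00-12:00, 13:00-15:00 (invert busy blocks within the working day).
Imani free: 08:00-10:00, 12:00-13:00, 17:00-19:00.
Jun free: 08:00-09:00, 10:00-15:00, 16:00-18:00.
Luca free: 06:00-14:00, 15:00-16:00, 18:00-19:00.
Alice free: 06:00-14:00, 15:00-19:00.
Gita free: 07:00-09:00, 10:00-13:00, 15:00-16:00, 17:00-18:00.
Rosa ∩ Imani: 09:00-10:00.
Rosa ∩ Imani ∩ Jun: ∅.
Rosa ∩ Imani ∩ Jun ∩ Luca: ∅.
Rosa ∩ Imani ∩ Jun ∩ Luca ∩ Alice: ∅.
Rosa ∩ Imani ∩ Jun ∩ Luca ∩ Alice ∩ Gita: ∅.
There is no time when everyone is free.
No common window is at least 60 minutes long.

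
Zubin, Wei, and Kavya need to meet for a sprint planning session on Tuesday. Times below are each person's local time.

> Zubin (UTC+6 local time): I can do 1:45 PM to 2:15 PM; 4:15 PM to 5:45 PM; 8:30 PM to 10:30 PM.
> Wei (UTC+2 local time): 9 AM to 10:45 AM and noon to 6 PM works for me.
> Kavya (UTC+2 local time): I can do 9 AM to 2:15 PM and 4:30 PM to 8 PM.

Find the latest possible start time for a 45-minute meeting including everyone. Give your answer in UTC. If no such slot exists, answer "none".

15:15

Zubin in UTC: 07:45-08:15, 10:15-11:45, 14:30-16:30 (subtract 6h to convert from UTC+6).
Wei in UTC: 07:00-08:45, 10:00-16:00 (subtract 2h to convert from UTC+2).
Kavya in UTC: 07:00-12:15, 14:30-18:00 (subtract 2h to convert from UTC+2).
Zubin ∩ Wei: 07:45-08:15, 10:15-11:45, 14:30-16:00.
Zubin ∩ Wei ∩ Kavya: 07:45-08:15, 10:15-11:45, 14:30-16:00.
Those are the intersection windows.
The last common window of at least 45 minutes is 14:30-16:00; a 45-minute meeting can start as late as 15:15 and still end by 16:00.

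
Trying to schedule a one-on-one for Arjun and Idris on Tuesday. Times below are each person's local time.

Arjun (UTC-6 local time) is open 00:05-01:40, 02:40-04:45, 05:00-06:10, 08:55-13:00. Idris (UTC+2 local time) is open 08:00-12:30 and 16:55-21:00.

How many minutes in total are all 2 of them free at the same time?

450

Arjun in UTC: 06:05-07:40, 08:40-10:45, 11:00-12:10, 14:55-19:00 (add 6h to convert from UTC-6).
Idris in UTC: 06:00-10:30, 14:55-19:00 (subtract 2h to convert from UTC+2).
Arjun ∩ Idris: 06:05-07:40, 08:40-10:30, 14:55-19:00.
Summing the common windows: 95 + 110 + 245 = 450 minutes.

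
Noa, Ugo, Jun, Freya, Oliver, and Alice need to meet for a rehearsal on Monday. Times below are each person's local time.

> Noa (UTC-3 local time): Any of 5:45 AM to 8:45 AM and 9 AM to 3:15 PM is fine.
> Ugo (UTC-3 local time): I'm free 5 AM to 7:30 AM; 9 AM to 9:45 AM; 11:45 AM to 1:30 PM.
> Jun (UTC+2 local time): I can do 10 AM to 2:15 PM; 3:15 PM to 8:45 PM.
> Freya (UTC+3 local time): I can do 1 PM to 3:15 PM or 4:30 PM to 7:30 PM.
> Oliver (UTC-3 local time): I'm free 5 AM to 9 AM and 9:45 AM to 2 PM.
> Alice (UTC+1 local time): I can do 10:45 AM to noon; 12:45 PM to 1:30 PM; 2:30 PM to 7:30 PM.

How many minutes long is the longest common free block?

Noa in UTC: 08:45-11:45, 12:00-18:15 (add 3h to convert from UTC-3).
Ugo in UTC: 08:00-10:30, 12:00-12:45, 14:45-16:30 (add 3h to convert from UTC-3).
Jun in UTC: 08:00-12:15, 13:15-18:45 (subtract 2h to convert from UTC+2).
Freya in UTC: 10:00-12:15, 13:30-16:30 (subtract 3h to convert from UTC+3).
Oliver in UTC: 08:00-12:00, 12:45-17:00 (add 3h to convert from UTC-3).
Alice in UTC: 09:45-11:00, 11:45-12:30, 13:30-18:30 (subtract 1h to convert from UTC+1).
Noa ∩ Ugo: 08:45-10:30, 12:00-12:45, 14:45-16:30.
Noa ∩ Ugo ∩ Jun: 08:45-10:30, 12:00-12:15, 14:45-16:30.
Noa ∩ Ugo ∩ Jun ∩ Freya: 10:00-10:30, 12:00-12:15, 14:45-16:30.
Noa ∩ Ugo ∩ Jun ∩ Freya ∩ Oliver: 10:00-10:30, 14:45-16:30.
Noa ∩ Ugo ∩ Jun ∩ Freya ∩ Oliver ∩ Alice: 10:00-10:30, 14:45-16:30.
So the common availability across everyone is 10:00-10:30, 14:45-16:30.
The longest is 14:45-16:30 at 105 minutes.

105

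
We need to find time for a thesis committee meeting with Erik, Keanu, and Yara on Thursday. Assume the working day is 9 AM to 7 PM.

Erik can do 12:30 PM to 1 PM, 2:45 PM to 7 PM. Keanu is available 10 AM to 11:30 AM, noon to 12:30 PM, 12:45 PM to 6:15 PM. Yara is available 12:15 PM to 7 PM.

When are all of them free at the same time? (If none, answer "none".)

Erik ∩ Keanu: 12:45-13:00, 14:45-18:15.
Erik ∩ Keanu ∩ Yara: 12:45-13:00, 14:45-18:15.

12:45-13:00, 14:45-18:15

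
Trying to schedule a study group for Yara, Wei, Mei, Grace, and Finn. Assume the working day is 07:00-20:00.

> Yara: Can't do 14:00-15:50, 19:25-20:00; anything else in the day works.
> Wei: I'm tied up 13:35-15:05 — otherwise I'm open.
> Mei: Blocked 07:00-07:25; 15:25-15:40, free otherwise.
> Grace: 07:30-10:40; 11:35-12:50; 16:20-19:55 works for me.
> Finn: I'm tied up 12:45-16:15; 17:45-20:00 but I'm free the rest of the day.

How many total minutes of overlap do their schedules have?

Yara free: 07:00-14:00, 15:50-19:25 (invert busy blocks within the working day).
Wei free: 07:00-13:35, 15:05-20:00 (invert busy blocks within the working day).
Mei free: 07:25-15:25, 15:40-20:00 (invert busy blocks within the working day).
Grace free: 07:30-10:40, 11:35-12:50, 16:20-19:55.
Finn free: 07:00-12:45, 16:15-17:45 (invert busy blocks within the working day).
Yara ∩ Wei: 07:00-13:35, 15:50-19:25.
Yara ∩ Wei ∩ Mei: 07:25-13:35, 15:50-19:25.
Yara ∩ Wei ∩ Mei ∩ Grace: 07:30-10:40, 11:35-12:50, 16:20-19:25.
Yara ∩ Wei ∩ Mei ∩ Grace ∩ Finn: 07:30-10:40, 11:35-12:45, 16:20-17:45.
Summing the common windows: 190 + 70 + 85 = 345 minutes.

345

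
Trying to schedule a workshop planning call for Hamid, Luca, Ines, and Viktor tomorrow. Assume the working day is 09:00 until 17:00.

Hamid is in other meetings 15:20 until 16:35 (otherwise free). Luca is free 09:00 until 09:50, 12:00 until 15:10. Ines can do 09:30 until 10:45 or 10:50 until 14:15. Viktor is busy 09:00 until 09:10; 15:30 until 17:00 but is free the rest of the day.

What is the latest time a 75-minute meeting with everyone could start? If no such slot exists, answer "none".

13:00

Hamid free: 09:00-15:20, 16:35-17:00 (invert busy blocks within the working day).
Luca free: 09:00-09:50, 12:00-15:10.
Ines free: 09:30-10:45, 10:50-14:15.
Viktor free: 09:10-15:30 (invert busy blocks within the working day).
Hamid ∩ Luca: 09:00-09:50, 12:00-15:10.
Hamid ∩ Luca ∩ Ines: 09:30-09:50, 12:00-14:15.
Hamid ∩ Luca ∩ Ines ∩ Viktor: 09:30-09:50, 12:00-14:15.
The last common window of at least 75 minutes is 12:00-14:15; a 75-minute meeting can start as late as 13:00 and still end by 14:15.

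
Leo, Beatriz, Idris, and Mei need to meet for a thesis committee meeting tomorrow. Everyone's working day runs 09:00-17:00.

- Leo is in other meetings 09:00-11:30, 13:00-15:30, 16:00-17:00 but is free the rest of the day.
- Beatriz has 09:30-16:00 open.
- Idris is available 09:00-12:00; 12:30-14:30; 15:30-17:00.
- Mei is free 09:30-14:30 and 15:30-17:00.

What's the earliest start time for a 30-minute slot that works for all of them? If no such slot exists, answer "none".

11:30

Leo free: 11:30-13:00, 15:30-16:00 (invert busy blocks within the working day).
Beatriz free: 09:30-16:00.
Idris free: 09:00-12:00, 12:30-14:30, 15:30-17:00.
Mei free: 09:30-14:30, 15:30-17:00.
Leo ∩ Beatriz: 11:30-13:00, 15:30-16:00.
Leo ∩ Beatriz ∩ Idris: 11:30-12:00, 12:30-13:00, 15:30-16:00.
Leo ∩ Beatriz ∩ Idris ∩ Mei: 11:30-12:00, 12:30-13:00, 15:30-16:00.
Those are the intersection windows.
The first common window of at least 30 minutes is 11:30-12:00, so the earliest start is 11:30.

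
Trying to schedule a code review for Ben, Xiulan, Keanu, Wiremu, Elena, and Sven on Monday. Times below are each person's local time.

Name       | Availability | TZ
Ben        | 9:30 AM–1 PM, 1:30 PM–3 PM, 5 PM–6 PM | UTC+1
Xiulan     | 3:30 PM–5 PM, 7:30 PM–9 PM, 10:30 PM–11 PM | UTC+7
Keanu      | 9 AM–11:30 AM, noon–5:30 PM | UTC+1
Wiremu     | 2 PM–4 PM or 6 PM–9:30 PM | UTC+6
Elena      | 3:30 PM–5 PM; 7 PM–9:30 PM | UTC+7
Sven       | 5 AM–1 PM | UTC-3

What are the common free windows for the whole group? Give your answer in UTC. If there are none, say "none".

Ben in UTC: 08:30-12:00, 12:30-14:00, 16:00-17:00 (subtract 1h to convert from UTC+1).
Xiulan in UTC: 08:30-10:00, 12:30-14:00, 15:30-16:00 (subtract 7h to convert from UTC+7).
Keanu in UTC: 08:00-10:30, 11:00-16:30 (subtract 1h to convert from UTC+1).
Wiremu in UTC: 08:00-10:00, 12:00-15:30 (subtract 6h to convert from UTC+6).
Elena in UTC: 08:30-10:00, 12:00-14:30 (subtract 7h to convert from UTC+7).
Sven in UTC: 08:00-16:00 (add 3h to convert from UTC-3).
Ben ∩ Xiulan: 08:30-10:00, 12:30-14:00.
Ben ∩ Xiulan ∩ Keanu: 08:30-10:00, 12:30-14:00.
Ben ∩ Xiulan ∩ Keanu ∩ Wiremu: 08:30-10:00, 12:30-14:00.
Ben ∩ Xiulan ∩ Keanu ∩ Wiremu ∩ Elena: 08:30-10:00, 12:30-14:00.
Ben ∩ Xiulan ∩ Keanu ∩ Wiremu ∩ Elena ∩ Sven: 08:30-10:00, 12:30-14:00.
Those are the intersection windows.

08:30-10:00, 12:30-14:00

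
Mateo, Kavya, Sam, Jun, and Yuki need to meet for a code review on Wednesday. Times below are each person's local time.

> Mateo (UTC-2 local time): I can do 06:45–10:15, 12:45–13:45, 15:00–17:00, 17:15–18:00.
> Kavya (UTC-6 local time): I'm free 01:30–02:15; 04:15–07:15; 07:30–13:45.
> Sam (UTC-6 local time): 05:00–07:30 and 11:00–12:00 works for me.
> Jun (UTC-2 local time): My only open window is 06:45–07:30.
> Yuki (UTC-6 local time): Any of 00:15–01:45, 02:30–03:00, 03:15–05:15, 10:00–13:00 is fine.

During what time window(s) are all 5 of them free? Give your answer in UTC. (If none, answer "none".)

none

Mateo in UTC: 08:45-12:15, 14:45-15:45, 17:00-19:00, 19:15-20:00 (add 2h to convert from UTC-2).
Kavya in UTC: 07:30-08:15, 10:15-13:15, 13:30-19:45 (add 6h to convert from UTC-6).
Sam in UTC: 11:00-13:30, 17:00-18:00 (add 6h to convert from UTC-6).
Jun in UTC: 08:45-09:30 (add 2h to convert from UTC-2).
Yuki in UTC: 06:15-07:45, 08:30-09:00, 09:15-11:15, 16:00-19:00 (add 6h to convert from UTC-6).
Mateo ∩ Kavya: 10:15-12:15, 14:45-15:45, 17:00-19:00, 19:15-19:45.
Mateo ∩ Kavya ∩ Sam: 11:00-12:15, 17:00-18:00.
Mateo ∩ Kavya ∩ Sam ∩ Jun: ∅.
Mateo ∩ Kavya ∩ Sam ∩ Jun ∩ Yuki: ∅.
There is no time when everyone is free.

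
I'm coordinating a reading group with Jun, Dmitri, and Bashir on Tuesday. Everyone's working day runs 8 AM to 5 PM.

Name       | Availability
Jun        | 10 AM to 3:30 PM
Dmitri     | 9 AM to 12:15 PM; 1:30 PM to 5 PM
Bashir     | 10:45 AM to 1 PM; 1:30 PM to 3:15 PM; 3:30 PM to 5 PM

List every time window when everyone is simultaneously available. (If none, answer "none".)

10:45-12:15, 13:30-15:15

Jun ∩ Dmitri: 10:00-12:15, 13:30-15:30.
Jun ∩ Dmitri ∩ Bashir: 10:45-12:15, 13:30-15:15.
Those are the intersection windows.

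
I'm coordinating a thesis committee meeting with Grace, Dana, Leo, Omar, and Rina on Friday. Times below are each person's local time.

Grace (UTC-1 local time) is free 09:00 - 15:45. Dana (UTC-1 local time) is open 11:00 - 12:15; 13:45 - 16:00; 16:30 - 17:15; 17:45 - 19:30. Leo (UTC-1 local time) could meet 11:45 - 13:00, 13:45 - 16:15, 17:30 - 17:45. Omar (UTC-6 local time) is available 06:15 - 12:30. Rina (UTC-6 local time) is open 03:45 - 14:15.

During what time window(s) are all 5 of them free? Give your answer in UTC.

Grace in UTC: 10:00-16:45 (add 1h to convert from UTC-1).
Dana in UTC: 12:00-13:15, 14:45-17:00, 17:30-18:15, 18:45-20:30 (add 1h to convert from UTC-1).
Leo in UTC: 12:45-14:00, 14:45-17:15, 18:30-18:45 (add 1h to convert from UTC-1).
Omar in UTC: 12:15-18:30 (add 6h to convert from UTC-6).
Rina in UTC: 09:45-20:15 (add 6h to convert from UTC-6).
Grace ∩ Dana: 12:00-13:15, 14:45-16:45.
Grace ∩ Dana ∩ Leo: 12:45-13:15, 14:45-16:45.
Grace ∩ Dana ∩ Leo ∩ Omar: 12:45-13:15, 14:45-16:45.
Grace ∩ Dana ∩ Leo ∩ Omar ∩ Rina: 12:45-13:15, 14:45-16:45.

12:45-13:15, 14:45-16:45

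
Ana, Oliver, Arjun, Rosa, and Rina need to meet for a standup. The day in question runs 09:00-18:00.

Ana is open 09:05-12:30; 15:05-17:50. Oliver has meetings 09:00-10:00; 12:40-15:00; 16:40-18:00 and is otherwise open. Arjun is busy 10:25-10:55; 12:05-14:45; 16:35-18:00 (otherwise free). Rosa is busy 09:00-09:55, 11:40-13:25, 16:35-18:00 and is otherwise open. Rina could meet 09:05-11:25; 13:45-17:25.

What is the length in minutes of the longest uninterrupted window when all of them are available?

Ana free: 09:05-12:30, 15:05-17:50.
Oliver free: 10:00-12:40, 15:00-16:40 (invert busy blocks within the working day).
Arjun free: 09:00-10:25, 10:55-12:05, 14:45-16:35 (invert busy blocks within the working day).
Rosa free: 09:55-11:40, 13:25-16:35 (invert busy blocks within the working day).
Rina free: 09:05-11:25, 13:45-17:25.
Ana ∩ Oliver: 10:00-12:30, 15:05-16:40.
Ana ∩ Oliver ∩ Arjun: 10:00-10:25, 10:55-12:05, 15:05-16:35.
Ana ∩ Oliver ∩ Arjun ∩ Rosa: 10:00-10:25, 10:55-11:40, 15:05-16:35.
Ana ∩ Oliver ∩ Arjun ∩ Rosa ∩ Rina: 10:00-10:25, 10:55-11:25, 15:05-16:35.
Those are the intersection windows.
The longest is 15:05-16:35 at 90 minutes.

90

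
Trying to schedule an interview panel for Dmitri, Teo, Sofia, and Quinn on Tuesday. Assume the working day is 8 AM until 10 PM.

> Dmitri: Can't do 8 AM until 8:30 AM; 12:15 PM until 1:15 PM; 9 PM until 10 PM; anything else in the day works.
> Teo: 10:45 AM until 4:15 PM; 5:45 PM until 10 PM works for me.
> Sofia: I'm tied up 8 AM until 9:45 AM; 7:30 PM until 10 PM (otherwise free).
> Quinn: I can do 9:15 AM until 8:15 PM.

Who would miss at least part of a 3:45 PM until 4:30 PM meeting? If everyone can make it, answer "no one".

Teo

Dmitri free: 08:30-12:15, 13:15-21:00 (invert busy blocks within the working day).
Teo free: 10:45-16:15, 17:45-22:00.
Sofia free: 09:45-19:30 (invert busy blocks within the working day).
Quinn free: 09:15-20:15.
Dmitri: free for 15:45-16:30. Teo: not fully free for 15:45-16:30. Sofia: free for 15:45-16:30. Quinn: free for 15:45-16:30.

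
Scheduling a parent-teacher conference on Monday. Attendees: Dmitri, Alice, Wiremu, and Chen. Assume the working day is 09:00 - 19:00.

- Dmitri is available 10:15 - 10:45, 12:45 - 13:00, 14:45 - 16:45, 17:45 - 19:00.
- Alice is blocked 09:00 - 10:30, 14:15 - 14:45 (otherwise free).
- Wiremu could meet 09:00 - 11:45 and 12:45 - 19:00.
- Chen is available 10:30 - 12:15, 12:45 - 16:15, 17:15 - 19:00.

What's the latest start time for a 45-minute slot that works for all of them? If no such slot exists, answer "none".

18:15

Dmitri free: 10:15-10:45, 12:45-13:00, 14:45-16:45, 17:45-19:00.
Alice free: 10:30-14:15, 14:45-19:00 (invert busy blocks within the working day).
Wiremu free: 09:00-11:45, 12:45-19:00.
Chen free: 10:30-12:15, 12:45-16:15, 17:15-19:00.
Dmitri ∩ Alice: 10:30-10:45, 12:45-13:00, 14:45-16:45, 17:45-19:00.
Dmitri ∩ Alice ∩ Wiremu: 10:30-10:45, 12:45-13:00, 14:45-16:45, 17:45-19:00.
Dmitri ∩ Alice ∩ Wiremu ∩ Chen: 10:30-10:45, 12:45-13:00, 14:45-16:15, 17:45-19:00.
The last common window of at least 45 minutes is 17:45-19:00; a 45-minute meeting can start as late as 18:15 and still end by 19:00.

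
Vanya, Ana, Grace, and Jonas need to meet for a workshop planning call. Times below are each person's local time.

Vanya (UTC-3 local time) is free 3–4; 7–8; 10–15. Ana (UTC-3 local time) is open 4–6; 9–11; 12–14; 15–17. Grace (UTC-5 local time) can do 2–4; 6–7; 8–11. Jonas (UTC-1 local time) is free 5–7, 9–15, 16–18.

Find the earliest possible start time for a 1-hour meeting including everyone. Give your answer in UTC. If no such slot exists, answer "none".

Vanya in UTC: 06:00-07:00, 10:00-11:00, 13:00-18:00 (add 3h to convert from UTC-3).
Ana in UTC: 07:00-09:00, 12:00-14:00, 15:00-17:00, 18:00-20:00 (add 3h to convert from UTC-3).
Grace in UTC: 07:00-09:00, 11:00-12:00, 13:00-16:00 (add 5h to convert from UTC-5).
Jonas in UTC: 06:00-08:00, 10:00-16:00, 17:00-19:00 (add 1h to convert from UTC-1).
Vanya ∩ Ana: 13:00-14:00, 15:00-17:00.
Vanya ∩ Ana ∩ Grace: 13:00-14:00, 15:00-16:00.
Vanya ∩ Ana ∩ Grace ∩ Jonas: 13:00-14:00, 15:00-16:00.
The first common window of at least 60 minutes is 13:00-14:00, so the earliest start is 13:00.

13:00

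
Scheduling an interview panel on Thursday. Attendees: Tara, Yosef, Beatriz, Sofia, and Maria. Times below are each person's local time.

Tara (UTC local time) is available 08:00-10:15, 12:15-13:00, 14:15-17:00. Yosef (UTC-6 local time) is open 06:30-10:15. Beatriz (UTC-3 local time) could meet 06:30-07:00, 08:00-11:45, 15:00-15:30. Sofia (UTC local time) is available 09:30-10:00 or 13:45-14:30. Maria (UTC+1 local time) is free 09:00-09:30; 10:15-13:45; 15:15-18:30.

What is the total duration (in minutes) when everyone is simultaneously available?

Tara in UTC: 08:00-10:15, 12:15-13:00, 14:15-17:00.
Yosef in UTC: 12:30-16:15 (add 6h to convert from UTC-6).
Beatriz in UTC: 09:30-10:00, 11:00-14:45, 18:00-18:30 (add 3h to convert from UTC-3).
Sofia in UTC: 09:30-10:00, 13:45-14:30.
Maria in UTC: 08:00-08:30, 09:15-12:45, 14:15-17:30 (subtract 1h to convert from UTC+1).
Tara ∩ Yosef: 12:30-13:00, 14:15-16:15.
Tara ∩ Yosef ∩ Beatriz: 12:30-13:00, 14:15-14:45.
Tara ∩ Yosef ∩ Beatriz ∩ Sofia: 14:15-14:30.
Tara ∩ Yosef ∩ Beatriz ∩ Sofia ∩ Maria: 14:15-14:30.
That's a single block of 15 minutes.

15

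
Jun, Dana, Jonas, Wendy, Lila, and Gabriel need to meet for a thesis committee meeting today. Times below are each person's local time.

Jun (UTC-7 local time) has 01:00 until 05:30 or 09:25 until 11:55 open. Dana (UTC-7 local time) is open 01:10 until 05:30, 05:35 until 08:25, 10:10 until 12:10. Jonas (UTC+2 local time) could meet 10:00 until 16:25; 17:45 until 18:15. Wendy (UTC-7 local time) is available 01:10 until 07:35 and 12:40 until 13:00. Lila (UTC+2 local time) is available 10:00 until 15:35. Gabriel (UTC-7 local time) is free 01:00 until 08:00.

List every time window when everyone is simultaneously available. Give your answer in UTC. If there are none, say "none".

08:10-12:30

Jun in UTC: 08:00-12:30, 16:25-18:55 (add 7h to convert from UTC-7).
Dana in UTC: 08:10-12:30, 12:35-15:25, 17:10-19:10 (add 7h to convert from UTC-7).
Jonas in UTC: 08:00-14:25, 15:45-16:15 (subtract 2h to convert from UTC+2).
Wendy in UTC: 08:10-14:35, 19:40-20:00 (add 7h to convert from UTC-7).
Lila in UTC: 08:00-13:35 (subtract 2h to convert from UTC+2).
Gabriel in UTC: 08:00-15:00 (add 7h to convert from UTC-7).
Jun ∩ Dana: 08:10-12:30, 17:10-18:55.
Jun ∩ Dana ∩ Jonas: 08:10-12:30.
Jun ∩ Dana ∩ Jonas ∩ Wendy: 08:10-12:30.
Jun ∩ Dana ∩ Jonas ∩ Wendy ∩ Lila: 08:10-12:30.
Jun ∩ Dana ∩ Jonas ∩ Wendy ∩ Lila ∩ Gabriel: 08:10-12:30.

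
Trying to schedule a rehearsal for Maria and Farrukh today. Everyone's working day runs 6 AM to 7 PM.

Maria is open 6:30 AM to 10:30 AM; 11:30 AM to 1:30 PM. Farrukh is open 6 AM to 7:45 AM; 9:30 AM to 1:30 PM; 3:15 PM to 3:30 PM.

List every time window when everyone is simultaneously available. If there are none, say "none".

Maria ∩ Farrukh: 06:30-07:45, 09:30-10:30, 11:30-13:30.
Those are the intersection windows.

06:30-07:45, 09:30-10:30, 11:30-13:30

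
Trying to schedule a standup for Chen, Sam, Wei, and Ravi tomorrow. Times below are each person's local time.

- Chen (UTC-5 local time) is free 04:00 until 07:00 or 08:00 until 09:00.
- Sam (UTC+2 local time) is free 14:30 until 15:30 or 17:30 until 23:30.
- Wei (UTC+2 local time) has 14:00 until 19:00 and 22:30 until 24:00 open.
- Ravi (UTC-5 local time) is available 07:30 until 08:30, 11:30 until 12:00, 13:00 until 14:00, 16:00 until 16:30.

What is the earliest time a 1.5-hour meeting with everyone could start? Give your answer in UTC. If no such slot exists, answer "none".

none

Chen in UTC: 09:00-12:00, 13:00-14:00 (add 5h to convert from UTC-5).
Sam in UTC: 12:30-13:30, 15:30-21:30 (subtract 2h to convert from UTC+2).
Wei in UTC: 12:00-17:00, 20:30-22:00 (subtract 2h to convert from UTC+2).
Ravi in UTC: 12:30-13:30, 16:30-17:00, 18:00-19:00, 21:00-21:30 (add 5h to convert from UTC-5).
Chen ∩ Sam: 13:00-13:30.
Chen ∩ Sam ∩ Wei: 13:00-13:30.
Chen ∩ Sam ∩ Wei ∩ Ravi: 13:00-13:30.
No common window is at least 90 minutes long.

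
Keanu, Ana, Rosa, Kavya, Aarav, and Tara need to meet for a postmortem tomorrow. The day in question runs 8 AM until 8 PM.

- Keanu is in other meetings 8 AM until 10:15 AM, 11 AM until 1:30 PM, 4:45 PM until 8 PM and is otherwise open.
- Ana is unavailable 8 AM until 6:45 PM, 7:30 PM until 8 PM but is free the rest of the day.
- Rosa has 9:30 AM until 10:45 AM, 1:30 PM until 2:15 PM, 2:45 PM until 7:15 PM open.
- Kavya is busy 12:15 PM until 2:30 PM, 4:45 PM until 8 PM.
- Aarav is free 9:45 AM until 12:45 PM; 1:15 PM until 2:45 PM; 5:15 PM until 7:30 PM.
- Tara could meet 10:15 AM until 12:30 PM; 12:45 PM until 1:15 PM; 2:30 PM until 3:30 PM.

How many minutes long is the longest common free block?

0

Keanu free: 10:15-11:00, 13:30-16:45 (invert busy blocks within the working day).
Ana free: 18:45-19:30 (invert busy blocks within the working day).
Rosa free: 09:30-10:45, 13:30-14:15, 14:45-19:15.
Kavya free: 08:00-12:15, 14:30-16:45 (invert busy blocks within the working day).
Aarav free: 09:45-12:45, 13:15-14:45, 17:15-19:30.
Tara free: 10:15-12:30, 12:45-13:15, 14:30-15:30.
Keanu ∩ Ana: ∅.
Keanu ∩ Ana ∩ Rosa: ∅.
Keanu ∩ Ana ∩ Rosa ∩ Kavya: ∅.
Keanu ∩ Ana ∩ Rosa ∩ Kavya ∩ Aarav: ∅.
Keanu ∩ Ana ∩ Rosa ∩ Kavya ∩ Aarav ∩ Tara: ∅.
There is no time when everyone is free.
No common window exists, so the longest block is 0 minutes.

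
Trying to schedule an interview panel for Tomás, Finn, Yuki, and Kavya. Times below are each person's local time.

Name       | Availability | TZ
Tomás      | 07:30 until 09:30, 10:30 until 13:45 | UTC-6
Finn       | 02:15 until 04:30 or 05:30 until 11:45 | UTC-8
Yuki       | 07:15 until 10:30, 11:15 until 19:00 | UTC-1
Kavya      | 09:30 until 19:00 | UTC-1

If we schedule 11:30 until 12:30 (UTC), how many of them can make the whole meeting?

2

Tomás in UTC: 13:30-15:30, 16:30-19:45 (add 6h to convert from UTC-6).
Finn in UTC: 10:15-12:30, 13:30-19:45 (add 8h to convert from UTC-8).
Yuki in UTC: 08:15-11:30, 12:15-20:00 (add 1h to convert from UTC-1).
Kavya in UTC: 10:30-20:00 (add 1h to convert from UTC-1).
Finn and Kavya can make the full 11:30-12:30 slot — that's 2.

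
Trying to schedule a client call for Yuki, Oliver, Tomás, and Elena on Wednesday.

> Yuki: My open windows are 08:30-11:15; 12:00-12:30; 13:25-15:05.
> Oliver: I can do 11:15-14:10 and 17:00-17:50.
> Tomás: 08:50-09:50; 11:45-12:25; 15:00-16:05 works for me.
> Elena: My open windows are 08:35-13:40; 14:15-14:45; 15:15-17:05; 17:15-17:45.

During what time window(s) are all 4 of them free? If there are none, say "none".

Yuki ∩ Oliver: 12:00-12:30, 13:25-14:10.
Yuki ∩ Oliver ∩ Tomás: 12:00-12:25.
Yuki ∩ Oliver ∩ Tomás ∩ Elena: 12:00-12:25.
So the common availability across everyone is 12:00-12:25.

12:00-12:25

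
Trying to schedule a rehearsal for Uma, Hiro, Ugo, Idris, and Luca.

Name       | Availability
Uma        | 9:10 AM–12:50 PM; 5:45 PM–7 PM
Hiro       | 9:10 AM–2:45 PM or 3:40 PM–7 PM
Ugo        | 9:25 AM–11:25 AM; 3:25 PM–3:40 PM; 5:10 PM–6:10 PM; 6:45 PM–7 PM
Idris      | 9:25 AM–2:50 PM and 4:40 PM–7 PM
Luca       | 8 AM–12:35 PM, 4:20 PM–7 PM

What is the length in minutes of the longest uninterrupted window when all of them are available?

Uma ∩ Hiro: 09:10-12:50, 17:45-19:00.
Uma ∩ Hiro ∩ Ugo: 09:25-11:25, 17:45-18:10, 18:45-19:00.
Uma ∩ Hiro ∩ Ugo ∩ Idris: 09:25-11:25, 17:45-18:10, 18:45-19:00.
Uma ∩ Hiro ∩ Ugo ∩ Idris ∩ Luca: 09:25-11:25, 17:45-18:10, 18:45-19:00.
Those are the intersection windows.
The longest is 09:25-11:25 at 120 minutes.

120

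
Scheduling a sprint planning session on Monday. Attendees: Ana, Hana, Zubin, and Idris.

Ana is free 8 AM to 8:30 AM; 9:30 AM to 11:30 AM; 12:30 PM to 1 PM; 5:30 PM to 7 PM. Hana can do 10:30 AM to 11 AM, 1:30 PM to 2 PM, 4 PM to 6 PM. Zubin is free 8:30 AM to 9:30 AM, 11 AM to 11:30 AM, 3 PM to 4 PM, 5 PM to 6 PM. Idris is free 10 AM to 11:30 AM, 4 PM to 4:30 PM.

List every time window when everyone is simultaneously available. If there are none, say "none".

Ana ∩ Hana: 10:30-11:00, 17:30-18:00.
Ana ∩ Hana ∩ Zubin: 17:30-18:00.
Ana ∩ Hana ∩ Zubin ∩ Idris: ∅.
There is no time when everyone is free.

none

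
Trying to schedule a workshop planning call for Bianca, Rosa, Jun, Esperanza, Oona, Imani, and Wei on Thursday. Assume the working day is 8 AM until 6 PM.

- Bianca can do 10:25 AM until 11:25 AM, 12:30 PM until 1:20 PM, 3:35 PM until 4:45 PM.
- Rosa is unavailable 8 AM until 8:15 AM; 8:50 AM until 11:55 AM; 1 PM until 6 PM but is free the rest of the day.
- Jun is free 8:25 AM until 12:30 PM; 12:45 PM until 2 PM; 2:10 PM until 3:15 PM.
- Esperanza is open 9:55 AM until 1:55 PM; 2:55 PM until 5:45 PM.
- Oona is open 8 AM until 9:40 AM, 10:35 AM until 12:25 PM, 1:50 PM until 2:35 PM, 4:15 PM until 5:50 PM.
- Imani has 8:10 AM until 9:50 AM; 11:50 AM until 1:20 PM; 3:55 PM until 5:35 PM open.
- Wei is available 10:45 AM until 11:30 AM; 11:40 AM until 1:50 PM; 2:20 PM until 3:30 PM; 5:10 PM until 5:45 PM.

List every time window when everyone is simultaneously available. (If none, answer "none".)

none

Bianca free: 10:25-11:25, 12:30-13:20, 15:35-16:45.
Rosa free: 08:15-08:50, 11:55-13:00 (invert busy blocks within the working day).
Jun free: 08:25-12:30, 12:45-14:00, 14:10-15:15.
Esperanza free: 09:55-13:55, 14:55-17:45.
Oona free: 08:00-09:40, 10:35-12:25, 13:50-14:35, 16:15-17:50.
Imani free: 08:10-09:50, 11:50-13:20, 15:55-17:35.
Wei free: 10:45-11:30, 11:40-13:50, 14:20-15:30, 17:10-17:45.
Bianca ∩ Rosa: 12:30-13:00.
Bianca ∩ Rosa ∩ Jun: 12:45-13:00.
Bianca ∩ Rosa ∩ Jun ∩ Esperanza: 12:45-13:00.
Bianca ∩ Rosa ∩ Jun ∩ Esperanza ∩ Oona: ∅.
Bianca ∩ Rosa ∩ Jun ∩ Esperanza ∩ Oona ∩ Imani: ∅.
Bianca ∩ Rosa ∩ Jun ∩ Esperanza ∩ Oona ∩ Imani ∩ Wei: ∅.
There is no time when everyone is free.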